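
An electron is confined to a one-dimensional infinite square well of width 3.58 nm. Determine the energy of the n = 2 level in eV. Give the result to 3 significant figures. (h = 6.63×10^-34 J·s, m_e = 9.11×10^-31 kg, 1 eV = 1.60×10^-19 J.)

E_2 = 0.118 eV

For an infinite well E_n = n²h²/(8m_eL²), so E_1 = h²/(8m_eL²) = (6.63×10^-34)²/(8·9.11×10^-31·(3.58×10^-9 m)²) = 4.706×10^-21 J.
Then E_2 = 2²·E_1 = 4·4.706×10^-21 J = 1.882×10^-20 J.
Converting, E_2 = 1.882×10^-20 J / (1.60×10^-19 J/eV) = 0.118 eV.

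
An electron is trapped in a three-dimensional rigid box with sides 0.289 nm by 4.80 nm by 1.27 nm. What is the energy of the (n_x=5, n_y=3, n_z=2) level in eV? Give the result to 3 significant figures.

E = 114 eV

For a 3D rectangular well E = (h²/8m_e)·Σ n_i²/L_i² = (6.626×10^-34)²/(8·9.109×10^-31) · [5²/(0.289 nm)² + 3²/(4.80 nm)² + 2²/(1.27 nm)²].
Evaluating gives E = 1.821×10^-17 J = 114 eV.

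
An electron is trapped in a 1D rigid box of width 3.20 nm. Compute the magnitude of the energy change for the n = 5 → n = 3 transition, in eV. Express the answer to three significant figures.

|ΔE| = 0.588 eV

E_1 = h²/(8m_eL²) = 5.884×10^-21 J.
|ΔE| = |5² − 3²|·E_1 = 16·5.884×10^-21 J = 9.414×10^-20 J = 0.588 eV.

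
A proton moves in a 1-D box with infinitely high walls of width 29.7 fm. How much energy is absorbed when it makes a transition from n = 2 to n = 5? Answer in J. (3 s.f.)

E_1 = h²/(8m_pL²) = 3.719×10^-14 J.
|ΔE| = |2² − 5²|·E_1 = 21·3.719×10^-14 J = 7.81×10^-13 J.

|ΔE| = 7.81×10^-13 J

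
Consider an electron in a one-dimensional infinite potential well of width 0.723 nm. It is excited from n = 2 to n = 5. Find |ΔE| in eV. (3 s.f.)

|ΔE| = 15.1 eV

E_1 = h²/(8m_eL²) = 1.153×10^-19 J.
|ΔE| = |2² − 5²|·E_1 = 21·1.153×10^-19 J = 2.421×10^-18 J = 15.1 eV.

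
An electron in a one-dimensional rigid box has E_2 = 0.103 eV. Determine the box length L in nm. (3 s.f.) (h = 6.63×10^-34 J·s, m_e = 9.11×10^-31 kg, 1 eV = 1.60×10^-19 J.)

From E_n = n²h²/(8m_eL²), L = n·h/√(8m_eE_n).
E_2 = 0.103 eV = 1.648×10^-20 J, so L = 2·6.63×10^-34/√(8·9.11×10^-31·1.648×10^-20) = 3.83×10^-9 m = 3.83 nm.

L = 3.83 nm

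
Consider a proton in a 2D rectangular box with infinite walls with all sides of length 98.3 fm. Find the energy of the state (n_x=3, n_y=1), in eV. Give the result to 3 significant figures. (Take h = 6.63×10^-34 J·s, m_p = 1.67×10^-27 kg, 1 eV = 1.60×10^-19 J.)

E = 2.13×10^5 eV

For a 2D rectangular well E = (h²/8m_p)·Σ n_i²/L_i² = (6.63×10^-34)²/(8·1.67×10^-27) · [3²/(98.3 fm)² + 1²/(98.3 fm)²].
Evaluating gives E = 3.405×10^-14 J = 2.13×10^5 eV.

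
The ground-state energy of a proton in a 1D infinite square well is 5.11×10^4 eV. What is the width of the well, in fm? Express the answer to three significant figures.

L = 63.3 fm

From E_n = n²h²/(8m_pL²), L = n·h/√(8m_pE_n).
E_1 = 5.11×10^4 eV = 8.186×10^-15 J, so L = 1·6.626×10^-34/√(8·1.673×10^-27·8.186×10^-15) = 6.33×10^-14 m = 63.3 fm.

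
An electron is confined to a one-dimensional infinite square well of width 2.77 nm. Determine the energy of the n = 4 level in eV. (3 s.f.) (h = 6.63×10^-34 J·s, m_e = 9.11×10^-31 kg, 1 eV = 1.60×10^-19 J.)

For an infinite well E_n = n²h²/(8m_eL²), so E_1 = h²/(8m_eL²) = (6.63×10^-34)²/(8·9.11×10^-31·(2.77×10^-9 m)²) = 7.861×10^-21 J.
Then E_4 = 4²·E_1 = 16·7.861×10^-21 J = 1.258×10^-19 J.
Converting, E_4 = 1.258×10^-19 J / (1.60×10^-19 J/eV) = 0.786 eV.

E_4 = 0.786 eV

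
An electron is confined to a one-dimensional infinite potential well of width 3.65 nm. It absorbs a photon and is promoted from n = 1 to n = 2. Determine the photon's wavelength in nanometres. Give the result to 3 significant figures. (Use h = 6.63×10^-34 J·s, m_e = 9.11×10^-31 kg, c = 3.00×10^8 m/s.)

λ = 1.46×10^4 nm

E_1 = h²/(8m_eL²) = 4.527×10^-21 J, so ΔE = (2² − 1²)E_1 = 1.358×10^-20 J.
λ = hc/ΔE = (6.63×10^-34·3.00×10^8)/1.358×10^-20 = 1.46×10^-5 m = 1.46×10^4 nm.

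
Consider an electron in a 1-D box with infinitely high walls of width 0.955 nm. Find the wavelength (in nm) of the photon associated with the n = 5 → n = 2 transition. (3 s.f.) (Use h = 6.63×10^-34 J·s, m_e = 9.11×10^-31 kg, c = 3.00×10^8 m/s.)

λ = 143 nm

E_1 = h²/(8m_eL²) = 6.613×10^-20 J, so ΔE = (5² − 2²)E_1 = 1.389×10^-18 J.
λ = hc/ΔE = (6.63×10^-34·3.00×10^8)/1.389×10^-18 = 1.43×10^-7 m = 143 nm.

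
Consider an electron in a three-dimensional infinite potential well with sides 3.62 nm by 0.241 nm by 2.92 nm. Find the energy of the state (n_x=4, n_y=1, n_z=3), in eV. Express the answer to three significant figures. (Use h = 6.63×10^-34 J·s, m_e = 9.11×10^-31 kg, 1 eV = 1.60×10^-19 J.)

E = 7.35 eV

For a 3D rectangular well E = (h²/8m_e)·Σ n_i²/L_i² = (6.63×10^-34)²/(8·9.11×10^-31) · [4²/(3.62 nm)² + 1²/(0.241 nm)² + 3²/(2.92 nm)²].
Evaluating gives E = 1.176×10^-18 J = 7.35 eV.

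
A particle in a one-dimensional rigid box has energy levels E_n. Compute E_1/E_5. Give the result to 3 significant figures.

E_n ∝ n², so E_1/E_5 = 1²/5² = 1/25 = 0.0400.

0.0400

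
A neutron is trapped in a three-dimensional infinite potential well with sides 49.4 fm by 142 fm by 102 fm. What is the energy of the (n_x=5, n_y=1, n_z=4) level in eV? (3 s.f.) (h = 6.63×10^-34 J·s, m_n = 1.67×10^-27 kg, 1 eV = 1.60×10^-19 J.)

For a 3D rectangular well E = (h²/8m_n)·Σ n_i²/L_i² = (6.63×10^-34)²/(8·1.67×10^-27) · [5²/(49.4 fm)² + 1²/(142 fm)² + 4²/(102 fm)²].
Evaluating gives E = 3.893×10^-13 J = 2.43×10^6 eV.

E = 2.43×10^6 eV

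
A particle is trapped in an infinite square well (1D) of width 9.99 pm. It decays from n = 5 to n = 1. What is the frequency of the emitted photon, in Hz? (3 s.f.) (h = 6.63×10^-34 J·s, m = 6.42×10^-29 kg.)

f = 3.10×10^17 Hz

E_1 = h²/(8mL²) = 8.576×10^-18 J and ΔE = (5² − 1²)E_1 = 2.058×10^-16 J.
f = ΔE/h = 2.058×10^-16/6.63×10^-34 = 3.10×10^17 Hz.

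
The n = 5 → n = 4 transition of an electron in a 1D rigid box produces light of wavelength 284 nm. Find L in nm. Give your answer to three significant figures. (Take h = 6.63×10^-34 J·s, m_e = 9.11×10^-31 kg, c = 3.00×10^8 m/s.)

L = 0.880 nm

The photon carries ΔE = hc/λ = 6.63×10^-34·3.00×10^8/2.84×10^-7 m = 7.004×10^-19 J.
Since ΔE = (5² − 4²)E_1, E_1 = 7.782×10^-20 J, and L = h/√(8m_eE_1) = 8.80×10^-10 m = 0.880 nm.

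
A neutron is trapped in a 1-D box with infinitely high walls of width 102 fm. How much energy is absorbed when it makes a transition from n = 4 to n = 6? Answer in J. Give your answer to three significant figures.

|ΔE| = 6.30×10^-14 J

E_1 = h²/(8m_nL²) = 3.149×10^-15 J.
|ΔE| = |4² − 6²|·E_1 = 20·3.149×10^-15 J = 6.30×10^-14 J.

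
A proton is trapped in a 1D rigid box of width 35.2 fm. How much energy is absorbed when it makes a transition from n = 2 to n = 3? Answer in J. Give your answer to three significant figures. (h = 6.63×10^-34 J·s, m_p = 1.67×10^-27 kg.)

E_1 = h²/(8m_pL²) = 2.655×10^-14 J.
|ΔE| = |2² − 3²|·E_1 = 5·2.655×10^-14 J = 1.33×10^-13 J.

|ΔE| = 1.33×10^-13 J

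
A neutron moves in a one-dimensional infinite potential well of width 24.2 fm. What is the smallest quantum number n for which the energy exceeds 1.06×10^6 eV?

n = 2

E_1 = h²/(8m_nL²) = 5.595×10^-14 J = 3.493×10^5 eV.
Need n² > 1.06×10^6/3.493×10^5 = 3.035, i.e. n > 1.742.
The smallest integer satisfying this is n = 2.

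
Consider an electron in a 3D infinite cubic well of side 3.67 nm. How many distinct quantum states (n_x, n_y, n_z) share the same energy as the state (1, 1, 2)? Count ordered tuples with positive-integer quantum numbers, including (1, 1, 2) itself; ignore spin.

The level has n_x² + n_y² + n_z² = 6. The ordered positive-integer solutions are (1, 1, 2), (1, 2, 1), (2, 1, 1).
That gives 3 states.

degeneracy = 3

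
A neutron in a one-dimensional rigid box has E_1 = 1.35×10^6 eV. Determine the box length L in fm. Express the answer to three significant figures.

From E_n = n²h²/(8m_nL²), L = n·h/√(8m_nE_n).
E_1 = 1.35×10^6 eV = 2.163×10^-13 J, so L = 1·6.626×10^-34/√(8·1.675×10^-27·2.163×10^-13) = 1.23×10^-14 m = 12.3 fm.

L = 12.3 fm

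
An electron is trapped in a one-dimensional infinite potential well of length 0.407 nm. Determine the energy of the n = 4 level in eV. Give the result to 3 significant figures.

E_4 = 36.3 eV

For an infinite well E_n = n²h²/(8m_eL²), so E_1 = h²/(8m_eL²) = (6.626×10^-34)²/(8·9.109×10^-31·(4.07×10^-10 m)²) = 3.637×10^-19 J.
Then E_4 = 4²·E_1 = 16·3.637×10^-19 J = 5.819×10^-18 J.
Converting, E_4 = 5.819×10^-18 J / (1.602×10^-19 J/eV) = 36.3 eV.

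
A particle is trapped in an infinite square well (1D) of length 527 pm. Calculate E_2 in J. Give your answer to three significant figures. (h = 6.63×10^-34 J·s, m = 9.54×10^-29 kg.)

For an infinite well E_n = n²h²/(8mL²), so E_1 = h²/(8mL²) = (6.63×10^-34)²/(8·9.54×10^-29·(5.27×10^-10 m)²) = 2.074×10^-21 J.
Then E_2 = 2²·E_1 = 4·2.074×10^-21 J = 8.30×10^-21 J.

E_2 = 8.30×10^-21 J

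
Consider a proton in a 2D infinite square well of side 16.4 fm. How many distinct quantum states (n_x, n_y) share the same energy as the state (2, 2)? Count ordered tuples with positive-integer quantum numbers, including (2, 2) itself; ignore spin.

The level has n_x² + n_y² = 8. The ordered positive-integer solutions are (2, 2).
That gives 1 state.

degeneracy = 1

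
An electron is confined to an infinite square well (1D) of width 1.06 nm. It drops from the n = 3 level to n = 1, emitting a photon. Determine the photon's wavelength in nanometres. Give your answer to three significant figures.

λ = 463 nm

E_1 = h²/(8m_eL²) = 5.362×10^-20 J, so ΔE = (3² − 1²)E_1 = 4.290×10^-19 J.
λ = hc/ΔE = (6.626×10^-34·2.998×10^8)/4.290×10^-19 = 4.63×10^-7 m = 463 nm.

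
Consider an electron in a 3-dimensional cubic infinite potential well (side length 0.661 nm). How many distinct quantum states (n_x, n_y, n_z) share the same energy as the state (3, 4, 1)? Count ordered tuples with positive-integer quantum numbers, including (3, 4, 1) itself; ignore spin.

degeneracy = 6

The level has n_x² + n_y² + n_z² = 26. The ordered positive-integer solutions are (1, 3, 4), (1, 4, 3), (3, 1, 4), (3, 4, 1), (4, 1, 3), (4, 3, 1).
That gives 6 states.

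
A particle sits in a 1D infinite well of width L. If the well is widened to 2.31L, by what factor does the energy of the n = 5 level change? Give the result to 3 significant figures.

0.187

E_n ∝ 1/L², so the energy scales by 1/2.31² = 0.187.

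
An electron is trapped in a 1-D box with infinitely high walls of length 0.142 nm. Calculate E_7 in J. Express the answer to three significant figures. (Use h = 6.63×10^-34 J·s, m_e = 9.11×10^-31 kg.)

E_7 = 1.47×10^-16 J

For an infinite well E_n = n²h²/(8m_eL²), so E_1 = h²/(8m_eL²) = (6.63×10^-34)²/(8·9.11×10^-31·(1.42×10^-10 m)²) = 2.991×10^-18 J.
Then E_7 = 7²·E_1 = 49·2.991×10^-18 J = 1.47×10^-16 J.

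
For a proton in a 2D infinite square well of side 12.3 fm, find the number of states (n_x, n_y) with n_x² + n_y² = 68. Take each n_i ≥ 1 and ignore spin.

degeneracy = 2

The level has n_x² + n_y² = 68. The ordered positive-integer solutions are (2, 8), (8, 2).
That gives 2 states.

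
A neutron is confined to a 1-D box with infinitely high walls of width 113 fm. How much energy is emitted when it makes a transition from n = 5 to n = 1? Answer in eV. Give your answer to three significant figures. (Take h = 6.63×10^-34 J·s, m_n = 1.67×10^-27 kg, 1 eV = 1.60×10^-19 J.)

E_1 = h²/(8m_nL²) = 2.577×10^-15 J.
|ΔE| = |5² − 1²|·E_1 = 24·2.577×10^-15 J = 6.185×10^-14 J = 3.87×10^5 eV.

|ΔE| = 3.87×10^5 eV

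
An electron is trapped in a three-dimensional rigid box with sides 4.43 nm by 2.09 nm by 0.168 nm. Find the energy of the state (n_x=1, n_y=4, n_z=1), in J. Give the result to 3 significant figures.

E = 2.36×10^-18 J

For a 3D rectangular well E = (h²/8m_e)·Σ n_i²/L_i² = (6.626×10^-34)²/(8·9.109×10^-31) · [1²/(4.43 nm)² + 4²/(2.09 nm)² + 1²/(0.168 nm)²].
Evaluating gives E = 2.36×10^-18 J.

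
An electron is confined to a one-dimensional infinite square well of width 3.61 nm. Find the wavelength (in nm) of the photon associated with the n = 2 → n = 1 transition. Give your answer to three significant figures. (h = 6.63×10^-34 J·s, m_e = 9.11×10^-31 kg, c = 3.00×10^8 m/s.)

E_1 = h²/(8m_eL²) = 4.628×10^-21 J, so ΔE = (2² − 1²)E_1 = 1.388×10^-20 J.
λ = hc/ΔE = (6.63×10^-34·3.00×10^8)/1.388×10^-20 = 1.43×10^-5 m = 1.43×10^4 nm.

λ = 1.43×10^4 nm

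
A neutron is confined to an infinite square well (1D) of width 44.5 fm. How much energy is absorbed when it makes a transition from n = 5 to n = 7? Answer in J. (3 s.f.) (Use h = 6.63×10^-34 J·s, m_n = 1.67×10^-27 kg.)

|ΔE| = 3.99×10^-13 J

E_1 = h²/(8m_nL²) = 1.662×10^-14 J.
|ΔE| = |5² − 7²|·E_1 = 24·1.662×10^-14 J = 3.99×10^-13 J.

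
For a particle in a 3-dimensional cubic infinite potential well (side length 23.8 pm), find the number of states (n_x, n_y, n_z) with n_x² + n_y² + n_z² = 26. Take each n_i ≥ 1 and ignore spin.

degeneracy = 6

The level has n_x² + n_y² + n_z² = 26. The ordered positive-integer solutions are (1, 3, 4), (1, 4, 3), (3, 1, 4), (3, 4, 1), (4, 1, 3), (4, 3, 1).
That gives 6 states.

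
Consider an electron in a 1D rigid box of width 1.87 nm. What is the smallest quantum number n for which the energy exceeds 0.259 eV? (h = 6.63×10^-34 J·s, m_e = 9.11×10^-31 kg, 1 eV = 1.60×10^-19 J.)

n = 2

E_1 = h²/(8m_eL²) = 1.725×10^-20 J = 0.1078 eV.
Need n² > 0.259/0.1078 = 2.403, i.e. n > 1.550.
The smallest integer satisfying this is n = 2.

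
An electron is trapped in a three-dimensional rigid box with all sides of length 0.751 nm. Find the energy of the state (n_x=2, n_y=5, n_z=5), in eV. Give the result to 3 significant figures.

For a 3D rectangular well E = (h²/8m_e)·Σ n_i²/L_i² = (6.626×10^-34)²/(8·9.109×10^-31) · [2²/(0.751 nm)² + 5²/(0.751 nm)² + 5²/(0.751 nm)²].
Evaluating gives E = 5.768×10^-18 J = 36.0 eV.

E = 36.0 eV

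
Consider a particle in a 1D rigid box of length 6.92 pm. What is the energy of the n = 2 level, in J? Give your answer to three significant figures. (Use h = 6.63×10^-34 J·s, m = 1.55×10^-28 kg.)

E_2 = 2.96×10^-17 J

For an infinite well E_n = n²h²/(8mL²), so E_1 = h²/(8mL²) = (6.63×10^-34)²/(8·1.55×10^-28·(6.92×10^-12 m)²) = 7.403×10^-18 J.
Then E_2 = 2²·E_1 = 4·7.403×10^-18 J = 2.96×10^-17 J.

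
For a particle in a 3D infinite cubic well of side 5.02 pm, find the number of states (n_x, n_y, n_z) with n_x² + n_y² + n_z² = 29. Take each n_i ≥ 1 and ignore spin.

degeneracy = 6

The level has n_x² + n_y² + n_z² = 29. The ordered positive-integer solutions are (2, 3, 4), (2, 4, 3), (3, 2, 4), (3, 4, 2), (4, 2, 3), (4, 3, 2).
That gives 6 states.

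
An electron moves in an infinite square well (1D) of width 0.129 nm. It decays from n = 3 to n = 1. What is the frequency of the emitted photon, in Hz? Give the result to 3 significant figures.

f = 4.37×10^16 Hz

E_1 = h²/(8m_eL²) = 3.620×10^-18 J and ΔE = (3² − 1²)E_1 = 2.896×10^-17 J.
f = ΔE/h = 2.896×10^-17/6.626×10^-34 = 4.37×10^16 Hz.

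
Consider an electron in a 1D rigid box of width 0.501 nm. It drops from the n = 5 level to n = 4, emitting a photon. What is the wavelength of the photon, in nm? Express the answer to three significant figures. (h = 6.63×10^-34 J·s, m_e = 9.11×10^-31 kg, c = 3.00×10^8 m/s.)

E_1 = h²/(8m_eL²) = 2.403×10^-19 J, so ΔE = (5² − 4²)E_1 = 2.163×10^-18 J.
λ = hc/ΔE = (6.63×10^-34·3.00×10^8)/2.163×10^-18 = 9.20×10^-8 m = 92.0 nm.

λ = 92.0 nm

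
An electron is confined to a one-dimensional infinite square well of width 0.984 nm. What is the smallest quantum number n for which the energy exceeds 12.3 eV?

n = 6

E_1 = h²/(8m_eL²) = 6.222×10^-20 J = 0.3884 eV.
Need n² > 12.3/0.3884 = 31.67, i.e. n > 5.628.
The smallest integer satisfying this is n = 6.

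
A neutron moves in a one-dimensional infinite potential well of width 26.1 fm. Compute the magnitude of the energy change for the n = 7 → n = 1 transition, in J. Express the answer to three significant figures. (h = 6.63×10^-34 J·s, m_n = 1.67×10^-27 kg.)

|ΔE| = 2.32×10^-12 J

E_1 = h²/(8m_nL²) = 4.830×10^-14 J.
|ΔE| = |7² − 1²|·E_1 = 48·4.830×10^-14 J = 2.32×10^-12 J.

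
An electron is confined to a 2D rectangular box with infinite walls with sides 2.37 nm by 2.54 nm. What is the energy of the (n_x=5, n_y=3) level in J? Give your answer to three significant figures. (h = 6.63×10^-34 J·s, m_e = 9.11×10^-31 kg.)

E = 3.53×10^-19 J

For a 2D rectangular well E = (h²/8m_e)·Σ n_i²/L_i² = (6.63×10^-34)²/(8·9.11×10^-31) · [5²/(2.37 nm)² + 3²/(2.54 nm)²].
Evaluating gives E = 3.53×10^-19 J.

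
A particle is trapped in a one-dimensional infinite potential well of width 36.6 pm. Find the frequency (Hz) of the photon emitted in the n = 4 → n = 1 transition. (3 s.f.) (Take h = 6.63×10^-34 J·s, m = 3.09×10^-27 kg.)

E_1 = h²/(8mL²) = 1.327×10^-20 J and ΔE = (4² − 1²)E_1 = 1.991×10^-19 J.
f = ΔE/h = 1.991×10^-19/6.63×10^-34 = 3.00×10^14 Hz.

f = 3.00×10^14 Hz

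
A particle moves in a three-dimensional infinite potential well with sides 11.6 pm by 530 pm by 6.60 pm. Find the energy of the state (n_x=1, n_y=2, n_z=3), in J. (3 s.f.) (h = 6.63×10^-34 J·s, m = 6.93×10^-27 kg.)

E = 1.70×10^-18 J

For a 3D rectangular well E = (h²/8m)·Σ n_i²/L_i² = (6.63×10^-34)²/(8·6.93×10^-27) · [1²/(11.6 pm)² + 2²/(530 pm)² + 3²/(6.60 pm)²].
Evaluating gives E = 1.70×10^-18 J.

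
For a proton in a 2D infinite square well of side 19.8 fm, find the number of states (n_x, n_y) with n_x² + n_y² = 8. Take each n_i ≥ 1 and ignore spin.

degeneracy = 1

The level has n_x² + n_y² = 8. The ordered positive-integer solutions are (2, 2).
That gives 1 state.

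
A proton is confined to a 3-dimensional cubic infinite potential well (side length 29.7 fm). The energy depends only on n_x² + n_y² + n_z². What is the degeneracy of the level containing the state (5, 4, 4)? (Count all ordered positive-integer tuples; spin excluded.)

degeneracy = 6

The level has n_x² + n_y² + n_z² = 57. The ordered positive-integer solutions are (2, 2, 7), (2, 7, 2), (4, 4, 5), (4, 5, 4), (5, 4, 4), (7, 2, 2).
That gives 6 states.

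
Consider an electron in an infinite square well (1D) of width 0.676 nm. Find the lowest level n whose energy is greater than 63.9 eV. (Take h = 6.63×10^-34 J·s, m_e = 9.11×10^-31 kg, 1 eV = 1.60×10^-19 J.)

E_1 = h²/(8m_eL²) = 1.320×10^-19 J = 0.8250 eV.
Need n² > 63.9/0.8250 = 77.45, i.e. n > 8.801.
The smallest integer satisfying this is n = 9.

n = 9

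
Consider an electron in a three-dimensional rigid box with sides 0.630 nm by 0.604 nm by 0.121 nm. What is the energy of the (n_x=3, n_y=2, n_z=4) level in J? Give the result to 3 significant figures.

For a 3D rectangular well E = (h²/8m_e)·Σ n_i²/L_i² = (6.626×10^-34)²/(8·9.109×10^-31) · [3²/(0.630 nm)² + 2²/(0.604 nm)² + 4²/(0.121 nm)²].
Evaluating gives E = 6.79×10^-17 J.

E = 6.79×10^-17 J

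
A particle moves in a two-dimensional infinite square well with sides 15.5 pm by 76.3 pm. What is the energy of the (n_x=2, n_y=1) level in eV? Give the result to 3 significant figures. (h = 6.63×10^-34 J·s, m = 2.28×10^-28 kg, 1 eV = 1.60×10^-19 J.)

E = 25.3 eV

For a 2D rectangular well E = (h²/8m)·Σ n_i²/L_i² = (6.63×10^-34)²/(8·2.28×10^-28) · [2²/(15.5 pm)² + 1²/(76.3 pm)²].
Evaluating gives E = 4.054×10^-18 J = 25.3 eV.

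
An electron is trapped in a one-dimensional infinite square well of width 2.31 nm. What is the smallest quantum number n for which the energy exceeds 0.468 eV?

E_1 = h²/(8m_eL²) = 1.129×10^-20 J = 0.07047 eV.
Need n² > 0.468/0.07047 = 6.641, i.e. n > 2.577.
The smallest integer satisfying this is n = 3.

n = 3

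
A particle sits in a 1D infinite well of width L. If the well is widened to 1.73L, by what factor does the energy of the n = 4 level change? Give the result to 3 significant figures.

E_n ∝ 1/L², so the energy scales by 1/1.73² = 0.334.

0.334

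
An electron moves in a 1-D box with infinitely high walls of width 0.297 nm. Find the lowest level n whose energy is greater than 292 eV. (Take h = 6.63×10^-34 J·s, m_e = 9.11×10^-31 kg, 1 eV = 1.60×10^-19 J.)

E_1 = h²/(8m_eL²) = 6.838×10^-19 J = 4.274 eV.
Need n² > 292/4.274 = 68.32, i.e. n > 8.266.
The smallest integer satisfying this is n = 9.

n = 9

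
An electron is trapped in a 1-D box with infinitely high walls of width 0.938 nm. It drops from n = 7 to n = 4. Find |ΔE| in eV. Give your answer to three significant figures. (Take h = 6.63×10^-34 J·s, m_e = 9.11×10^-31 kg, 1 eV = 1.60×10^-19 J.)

|ΔE| = 14.1 eV

E_1 = h²/(8m_eL²) = 6.855×10^-20 J.
|ΔE| = |7² − 4²|·E_1 = 33·6.855×10^-20 J = 2.262×10^-18 J = 14.1 eV.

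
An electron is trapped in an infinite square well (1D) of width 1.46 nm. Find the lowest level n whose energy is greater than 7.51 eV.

n = 7

E_1 = h²/(8m_eL²) = 2.826×10^-20 J = 0.1764 eV.
Need n² > 7.51/0.1764 = 42.57, i.e. n > 6.525.
The smallest integer satisfying this is n = 7.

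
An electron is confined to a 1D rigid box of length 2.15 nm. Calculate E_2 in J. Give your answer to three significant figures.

For an infinite well E_n = n²h²/(8m_eL²), so E_1 = h²/(8m_eL²) = (6.626×10^-34)²/(8·9.109×10^-31·(2.15×10^-9 m)²) = 1.303×10^-20 J.
Then E_2 = 2²·E_1 = 4·1.303×10^-20 J = 5.21×10^-20 J.

E_2 = 5.21×10^-20 J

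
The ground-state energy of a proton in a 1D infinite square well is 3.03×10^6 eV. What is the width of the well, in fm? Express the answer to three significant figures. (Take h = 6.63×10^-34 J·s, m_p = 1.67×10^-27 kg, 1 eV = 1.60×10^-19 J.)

From E_n = n²h²/(8m_pL²), L = n·h/√(8m_pE_n).
E_1 = 3.03×10^6 eV = 4.848×10^-13 J, so L = 1·6.63×10^-34/√(8·1.67×10^-27·4.848×10^-13) = 8.24×10^-15 m = 8.24 fm.

L = 8.24 fm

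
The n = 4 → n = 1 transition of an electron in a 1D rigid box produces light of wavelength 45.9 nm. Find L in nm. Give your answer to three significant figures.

L = 0.457 nm

The photon carries ΔE = hc/λ = 6.626×10^-34·2.998×10^8/4.59×10^-8 m = 4.328×10^-18 J.
Since ΔE = (4² − 1²)E_1, E_1 = 2.885×10^-19 J, and L = h/√(8m_eE_1) = 4.57×10^-10 m = 0.457 nm.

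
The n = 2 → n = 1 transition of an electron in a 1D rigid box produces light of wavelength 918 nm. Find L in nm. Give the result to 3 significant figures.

The photon carries ΔE = hc/λ = 6.626×10^-34·2.998×10^8/9.18×10^-7 m = 2.164×10^-19 J.
Since ΔE = (2² − 1²)E_1, E_1 = 7.213×10^-20 J, and L = h/√(8m_eE_1) = 9.14×10^-10 m = 0.914 nm.

L = 0.914 nm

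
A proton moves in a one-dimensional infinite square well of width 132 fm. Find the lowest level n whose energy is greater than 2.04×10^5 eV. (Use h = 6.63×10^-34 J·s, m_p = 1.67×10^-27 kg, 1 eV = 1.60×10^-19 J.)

E_1 = h²/(8m_pL²) = 1.888×10^-15 J = 1.180×10^4 eV.
Need n² > 2.04×10^5/1.180×10^4 = 17.29, i.e. n > 4.158.
The smallest integer satisfying this is n = 5.

n = 5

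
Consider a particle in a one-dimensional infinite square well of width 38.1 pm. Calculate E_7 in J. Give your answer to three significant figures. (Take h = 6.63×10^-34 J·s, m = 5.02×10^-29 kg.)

For an infinite well E_n = n²h²/(8mL²), so E_1 = h²/(8mL²) = (6.63×10^-34)²/(8·5.02×10^-29·(3.81×10^-11 m)²) = 7.540×10^-19 J.
Then E_7 = 7²·E_1 = 49·7.540×10^-19 J = 3.69×10^-17 J.

E_7 = 3.69×10^-17 J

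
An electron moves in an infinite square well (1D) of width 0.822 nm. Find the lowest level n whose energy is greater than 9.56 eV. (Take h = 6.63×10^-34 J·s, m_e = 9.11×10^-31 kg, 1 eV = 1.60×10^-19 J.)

E_1 = h²/(8m_eL²) = 8.926×10^-20 J = 0.5579 eV.
Need n² > 9.56/0.5579 = 17.14, i.e. n > 4.140.
The smallest integer satisfying this is n = 5.

n = 5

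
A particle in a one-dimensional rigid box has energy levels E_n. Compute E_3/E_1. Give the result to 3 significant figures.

E_n ∝ n², so E_3/E_1 = 3²/1² = 9/1 = 9.00.

9.00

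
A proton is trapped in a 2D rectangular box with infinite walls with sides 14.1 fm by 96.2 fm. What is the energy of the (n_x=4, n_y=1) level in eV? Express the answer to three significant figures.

For a 2D rectangular well E = (h²/8m_p)·Σ n_i²/L_i² = (6.626×10^-34)²/(8·1.673×10^-27) · [4²/(14.1 fm)² + 1²/(96.2 fm)²].
Evaluating gives E = 2.644×10^-12 J = 1.65×10^7 eV.

E = 1.65×10^7 eV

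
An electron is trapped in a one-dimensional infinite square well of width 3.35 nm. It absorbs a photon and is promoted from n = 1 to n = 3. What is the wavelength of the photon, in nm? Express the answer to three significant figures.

λ = 4.63×10^3 nm

E_1 = h²/(8m_eL²) = 5.368×10^-21 J, so ΔE = (3² − 1²)E_1 = 4.294×10^-20 J.
λ = hc/ΔE = (6.626×10^-34·2.998×10^8)/4.294×10^-20 = 4.63×10^-6 m = 4.63×10^3 nm.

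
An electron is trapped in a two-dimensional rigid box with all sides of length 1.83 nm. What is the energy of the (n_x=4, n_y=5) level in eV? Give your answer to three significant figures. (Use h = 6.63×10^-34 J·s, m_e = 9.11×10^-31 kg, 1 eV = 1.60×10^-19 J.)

E = 4.62 eV

For a 2D rectangular well E = (h²/8m_e)·Σ n_i²/L_i² = (6.63×10^-34)²/(8·9.11×10^-31) · [4²/(1.83 nm)² + 5²/(1.83 nm)²].
Evaluating gives E = 7.384×10^-19 J = 4.62 eV.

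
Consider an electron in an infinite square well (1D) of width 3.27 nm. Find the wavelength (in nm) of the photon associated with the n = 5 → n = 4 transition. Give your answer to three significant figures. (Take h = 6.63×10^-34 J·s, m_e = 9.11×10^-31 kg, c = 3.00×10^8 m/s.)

λ = 3.92×10^3 nm

E_1 = h²/(8m_eL²) = 5.641×10^-21 J, so ΔE = (5² − 4²)E_1 = 5.077×10^-20 J.
λ = hc/ΔE = (6.63×10^-34·3.00×10^8)/5.077×10^-20 = 3.92×10^-6 m = 3.92×10^3 nm.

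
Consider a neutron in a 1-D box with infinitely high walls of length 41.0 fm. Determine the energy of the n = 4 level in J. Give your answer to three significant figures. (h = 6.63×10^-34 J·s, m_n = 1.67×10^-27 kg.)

For an infinite well E_n = n²h²/(8m_nL²), so E_1 = h²/(8m_nL²) = (6.63×10^-34)²/(8·1.67×10^-27·(4.10×10^-14 m)²) = 1.957×10^-14 J.
Then E_4 = 4²·E_1 = 16·1.957×10^-14 J = 3.13×10^-13 J.

E_4 = 3.13×10^-13 J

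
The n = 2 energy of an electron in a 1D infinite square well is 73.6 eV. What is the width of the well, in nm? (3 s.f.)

From E_n = n²h²/(8m_eL²), L = n·h/√(8m_eE_n).
E_2 = 73.6 eV = 1.179×10^-17 J, so L = 2·6.626×10^-34/√(8·9.109×10^-31·1.179×10^-17) = 1.43×10^-10 m = 0.143 nm.

L = 0.143 nm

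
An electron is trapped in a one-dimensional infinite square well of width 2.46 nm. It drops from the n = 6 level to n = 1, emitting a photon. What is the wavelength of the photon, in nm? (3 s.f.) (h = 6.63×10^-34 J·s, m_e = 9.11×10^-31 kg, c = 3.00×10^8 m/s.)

λ = 570 nm

E_1 = h²/(8m_eL²) = 9.967×10^-21 J, so ΔE = (6² − 1²)E_1 = 3.488×10^-19 J.
λ = hc/ΔE = (6.63×10^-34·3.00×10^8)/3.488×10^-19 = 5.70×10^-7 m = 570 nm.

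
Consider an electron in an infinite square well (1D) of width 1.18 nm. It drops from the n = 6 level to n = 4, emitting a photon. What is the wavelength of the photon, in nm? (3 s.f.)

E_1 = h²/(8m_eL²) = 4.327×10^-20 J, so ΔE = (6² − 4²)E_1 = 8.654×10^-19 J.
λ = hc/ΔE = (6.626×10^-34·2.998×10^8)/8.654×10^-19 = 2.30×10^-7 m = 230 nm.

λ = 230 nm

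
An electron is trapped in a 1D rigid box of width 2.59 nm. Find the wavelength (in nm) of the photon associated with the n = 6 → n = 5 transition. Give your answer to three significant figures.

E_1 = h²/(8m_eL²) = 8.981×10^-21 J, so ΔE = (6² − 5²)E_1 = 9.879×10^-20 J.
λ = hc/ΔE = (6.626×10^-34·2.998×10^8)/9.879×10^-20 = 2.01×10^-6 m = 2.01×10^3 nm.

λ = 2.01×10^3 nm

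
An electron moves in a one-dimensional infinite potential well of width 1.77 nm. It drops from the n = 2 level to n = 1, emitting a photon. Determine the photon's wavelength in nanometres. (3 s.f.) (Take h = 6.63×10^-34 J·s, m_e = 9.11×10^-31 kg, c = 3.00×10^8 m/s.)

λ = 3.44×10^3 nm

E_1 = h²/(8m_eL²) = 1.925×10^-20 J, so ΔE = (2² − 1²)E_1 = 5.775×10^-20 J.
λ = hc/ΔE = (6.63×10^-34·3.00×10^8)/5.775×10^-20 = 3.44×10^-6 m = 3.44×10^3 nm.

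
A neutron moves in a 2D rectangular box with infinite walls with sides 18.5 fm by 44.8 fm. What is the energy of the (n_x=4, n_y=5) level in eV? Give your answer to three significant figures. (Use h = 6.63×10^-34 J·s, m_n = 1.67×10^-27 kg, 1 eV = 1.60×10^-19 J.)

For a 2D rectangular well E = (h²/8m_n)·Σ n_i²/L_i² = (6.63×10^-34)²/(8·1.67×10^-27) · [4²/(18.5 fm)² + 5²/(44.8 fm)²].
Evaluating gives E = 1.948×10^-12 J = 1.22×10^7 eV.

E = 1.22×10^7 eV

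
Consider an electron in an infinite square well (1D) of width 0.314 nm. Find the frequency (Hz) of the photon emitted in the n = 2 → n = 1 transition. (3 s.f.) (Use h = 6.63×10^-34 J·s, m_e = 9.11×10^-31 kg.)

f = 2.77×10^15 Hz

E_1 = h²/(8m_eL²) = 6.117×10^-19 J and ΔE = (2² − 1²)E_1 = 1.835×10^-18 J.
f = ΔE/h = 1.835×10^-18/6.63×10^-34 = 2.77×10^15 Hz.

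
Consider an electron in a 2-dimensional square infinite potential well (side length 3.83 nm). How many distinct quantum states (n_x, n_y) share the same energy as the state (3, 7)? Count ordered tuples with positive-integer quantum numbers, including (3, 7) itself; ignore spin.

degeneracy = 2

The level has n_x² + n_y² = 58. The ordered positive-integer solutions are (3, 7), (7, 3).
That gives 2 states.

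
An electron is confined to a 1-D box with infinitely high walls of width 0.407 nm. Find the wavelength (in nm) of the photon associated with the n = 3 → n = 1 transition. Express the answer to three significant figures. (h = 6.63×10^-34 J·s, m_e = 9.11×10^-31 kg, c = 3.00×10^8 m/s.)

E_1 = h²/(8m_eL²) = 3.641×10^-19 J, so ΔE = (3² − 1²)E_1 = 2.913×10^-18 J.
λ = hc/ΔE = (6.63×10^-34·3.00×10^8)/2.913×10^-18 = 6.83×10^-8 m = 68.3 nm.

λ = 68.3 nm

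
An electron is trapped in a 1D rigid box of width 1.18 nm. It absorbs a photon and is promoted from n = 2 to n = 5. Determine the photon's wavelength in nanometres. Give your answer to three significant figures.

λ = 219 nm

E_1 = h²/(8m_eL²) = 4.327×10^-20 J, so ΔE = (5² − 2²)E_1 = 9.087×10^-19 J.
λ = hc/ΔE = (6.626×10^-34·2.998×10^8)/9.087×10^-19 = 2.19×10^-7 m = 219 nm.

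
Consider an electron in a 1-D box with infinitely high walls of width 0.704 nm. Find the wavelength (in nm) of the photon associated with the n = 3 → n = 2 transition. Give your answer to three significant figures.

E_1 = h²/(8m_eL²) = 1.216×10^-19 J, so ΔE = (3² − 2²)E_1 = 6.080×10^-19 J.
λ = hc/ΔE = (6.626×10^-34·2.998×10^8)/6.080×10^-19 = 3.27×10^-7 m = 327 nm.

λ = 327 nm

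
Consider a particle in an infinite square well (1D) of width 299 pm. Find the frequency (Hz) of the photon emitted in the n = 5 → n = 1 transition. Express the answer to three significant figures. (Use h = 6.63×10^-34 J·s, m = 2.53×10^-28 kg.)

E_1 = h²/(8mL²) = 2.429×10^-21 J and ΔE = (5² − 1²)E_1 = 5.830×10^-20 J.
f = ΔE/h = 5.830×10^-20/6.63×10^-34 = 8.79×10^13 Hz.

f = 8.79×10^13 Hz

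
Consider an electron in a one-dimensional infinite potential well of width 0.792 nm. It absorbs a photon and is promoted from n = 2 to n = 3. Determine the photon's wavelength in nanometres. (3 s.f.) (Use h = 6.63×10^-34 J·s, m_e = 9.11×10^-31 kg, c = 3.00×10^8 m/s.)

λ = 414 nm

E_1 = h²/(8m_eL²) = 9.615×10^-20 J, so ΔE = (3² − 2²)E_1 = 4.808×10^-19 J.
λ = hc/ΔE = (6.63×10^-34·3.00×10^8)/4.808×10^-19 = 4.14×10^-7 m = 414 nm.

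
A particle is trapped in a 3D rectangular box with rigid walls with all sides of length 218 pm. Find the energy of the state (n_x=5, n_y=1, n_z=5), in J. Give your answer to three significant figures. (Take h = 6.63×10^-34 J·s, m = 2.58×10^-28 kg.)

E = 2.29×10^-19 J

For a 3D rectangular well E = (h²/8m)·Σ n_i²/L_i² = (6.63×10^-34)²/(8·2.58×10^-28) · [5²/(218 pm)² + 1²/(218 pm)² + 5²/(218 pm)²].
Evaluating gives E = 2.29×10^-19 J.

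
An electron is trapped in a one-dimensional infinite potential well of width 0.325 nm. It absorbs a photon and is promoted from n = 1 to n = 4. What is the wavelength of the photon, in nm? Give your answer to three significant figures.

E_1 = h²/(8m_eL²) = 5.704×10^-19 J, so ΔE = (4² − 1²)E_1 = 8.556×10^-18 J.
λ = hc/ΔE = (6.626×10^-34·2.998×10^8)/8.556×10^-18 = 2.32×10^-8 m = 23.2 nm.

λ = 23.2 nm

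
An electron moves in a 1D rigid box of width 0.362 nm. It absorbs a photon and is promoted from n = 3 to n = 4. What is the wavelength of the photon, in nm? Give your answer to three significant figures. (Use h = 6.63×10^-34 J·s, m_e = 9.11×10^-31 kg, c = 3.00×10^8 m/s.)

λ = 61.7 nm

E_1 = h²/(8m_eL²) = 4.603×10^-19 J, so ΔE = (4² − 3²)E_1 = 3.222×10^-18 J.
λ = hc/ΔE = (6.63×10^-34·3.00×10^8)/3.222×10^-18 = 6.17×10^-8 m = 61.7 nm.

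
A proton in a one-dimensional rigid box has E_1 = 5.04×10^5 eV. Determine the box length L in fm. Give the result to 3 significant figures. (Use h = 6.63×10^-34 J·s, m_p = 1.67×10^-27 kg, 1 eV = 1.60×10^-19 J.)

L = 20.2 fm

From E_n = n²h²/(8m_pL²), L = n·h/√(8m_pE_n).
E_1 = 5.04×10^5 eV = 8.064×10^-14 J, so L = 1·6.63×10^-34/√(8·1.67×10^-27·8.064×10^-14) = 2.02×10^-14 m = 20.2 fm.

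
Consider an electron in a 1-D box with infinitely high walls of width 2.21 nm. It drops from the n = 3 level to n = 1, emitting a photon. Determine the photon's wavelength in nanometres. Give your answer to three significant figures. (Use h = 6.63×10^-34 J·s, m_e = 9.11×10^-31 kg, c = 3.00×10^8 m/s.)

E_1 = h²/(8m_eL²) = 1.235×10^-20 J, so ΔE = (3² − 1²)E_1 = 9.880×10^-20 J.
λ = hc/ΔE = (6.63×10^-34·3.00×10^8)/9.880×10^-20 = 2.01×10^-6 m = 2.01×10^3 nm.

λ = 2.01×10^3 nm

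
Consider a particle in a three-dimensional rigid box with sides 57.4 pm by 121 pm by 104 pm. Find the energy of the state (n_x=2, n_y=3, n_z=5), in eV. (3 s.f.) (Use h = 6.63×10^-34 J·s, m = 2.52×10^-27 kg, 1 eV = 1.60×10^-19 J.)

For a 3D rectangular well E = (h²/8m)·Σ n_i²/L_i² = (6.63×10^-34)²/(8·2.52×10^-27) · [2²/(57.4 pm)² + 3²/(121 pm)² + 5²/(104 pm)²].
Evaluating gives E = 9.027×10^-20 J = 0.564 eV.

E = 0.564 eV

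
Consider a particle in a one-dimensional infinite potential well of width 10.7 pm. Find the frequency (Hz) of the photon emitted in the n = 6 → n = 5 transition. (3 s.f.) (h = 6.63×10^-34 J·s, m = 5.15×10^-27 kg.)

f = 1.55×10^15 Hz

E_1 = h²/(8mL²) = 9.319×10^-20 J and ΔE = (6² − 5²)E_1 = 1.025×10^-18 J.
f = ΔE/h = 1.025×10^-18/6.63×10^-34 = 1.55×10^15 Hz.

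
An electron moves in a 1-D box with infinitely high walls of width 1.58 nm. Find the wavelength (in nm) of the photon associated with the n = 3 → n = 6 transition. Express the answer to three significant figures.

λ = 305 nm

E_1 = h²/(8m_eL²) = 2.413×10^-20 J, so ΔE = (6² − 3²)E_1 = 6.515×10^-19 J.
λ = hc/ΔE = (6.626×10^-34·2.998×10^8)/6.515×10^-19 = 3.05×10^-7 m = 305 nm.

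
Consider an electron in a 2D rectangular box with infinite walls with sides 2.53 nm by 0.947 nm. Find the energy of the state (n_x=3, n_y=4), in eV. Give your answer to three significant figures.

For a 2D rectangular well E = (h²/8m_e)·Σ n_i²/L_i² = (6.626×10^-34)²/(8·9.109×10^-31) · [3²/(2.53 nm)² + 4²/(0.947 nm)²].
Evaluating gives E = 1.160×10^-18 J = 7.24 eV.

E = 7.24 eV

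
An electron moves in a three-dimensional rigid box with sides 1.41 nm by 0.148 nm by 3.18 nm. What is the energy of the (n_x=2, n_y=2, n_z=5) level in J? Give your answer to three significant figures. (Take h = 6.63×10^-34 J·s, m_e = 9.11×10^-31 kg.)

For a 3D rectangular well E = (h²/8m_e)·Σ n_i²/L_i² = (6.63×10^-34)²/(8·9.11×10^-31) · [2²/(1.41 nm)² + 2²/(0.148 nm)² + 5²/(3.18 nm)²].
Evaluating gives E = 1.13×10^-17 J.

E = 1.13×10^-17 J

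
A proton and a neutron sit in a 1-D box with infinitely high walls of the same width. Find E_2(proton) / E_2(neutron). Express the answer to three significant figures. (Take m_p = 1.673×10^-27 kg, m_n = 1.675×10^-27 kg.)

E_n ∝ 1/m at fixed n and L, so the ratio is m_n/m_p = 1.675×10^-27/1.673×10^-27 = 1.00.

1.00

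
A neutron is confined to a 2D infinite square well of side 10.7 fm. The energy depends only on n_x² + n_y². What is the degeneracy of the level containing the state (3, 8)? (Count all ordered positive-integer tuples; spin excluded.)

degeneracy = 2

The level has n_x² + n_y² = 73. The ordered positive-integer solutions are (3, 8), (8, 3).
That gives 2 states.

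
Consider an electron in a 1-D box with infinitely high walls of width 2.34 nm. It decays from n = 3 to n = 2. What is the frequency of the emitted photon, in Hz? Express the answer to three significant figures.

E_1 = h²/(8m_eL²) = 1.100×10^-20 J and ΔE = (3² − 2²)E_1 = 5.500×10^-20 J.
f = ΔE/h = 5.500×10^-20/6.626×10^-34 = 8.30×10^13 Hz.

f = 8.30×10^13 Hz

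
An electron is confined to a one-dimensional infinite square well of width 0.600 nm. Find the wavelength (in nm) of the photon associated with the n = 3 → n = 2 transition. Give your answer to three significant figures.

E_1 = h²/(8m_eL²) = 1.674×10^-19 J, so ΔE = (3² − 2²)E_1 = 8.370×10^-19 J.
λ = hc/ΔE = (6.626×10^-34·2.998×10^8)/8.370×10^-19 = 2.37×10^-7 m = 237 nm.

λ = 237 nm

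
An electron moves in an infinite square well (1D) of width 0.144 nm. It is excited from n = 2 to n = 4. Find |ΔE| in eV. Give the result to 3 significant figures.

|ΔE| = 218 eV

E_1 = h²/(8m_eL²) = 2.905×10^-18 J.
|ΔE| = |2² − 4²|·E_1 = 12·2.905×10^-18 J = 3.486×10^-17 J = 218 eV.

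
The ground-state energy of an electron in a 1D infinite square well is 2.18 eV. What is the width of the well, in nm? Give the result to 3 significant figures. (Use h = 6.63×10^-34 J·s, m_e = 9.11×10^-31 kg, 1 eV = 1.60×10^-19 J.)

From E_n = n²h²/(8m_eL²), L = n·h/√(8m_eE_n).
E_1 = 2.18 eV = 3.488×10^-19 J, so L = 1·6.63×10^-34/√(8·9.11×10^-31·3.488×10^-19) = 4.16×10^-10 m = 0.416 nm.

L = 0.416 nm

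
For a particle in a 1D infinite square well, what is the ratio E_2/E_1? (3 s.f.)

4.00

E_n ∝ n², so E_2/E_1 = 2²/1² = 4/1 = 4.00.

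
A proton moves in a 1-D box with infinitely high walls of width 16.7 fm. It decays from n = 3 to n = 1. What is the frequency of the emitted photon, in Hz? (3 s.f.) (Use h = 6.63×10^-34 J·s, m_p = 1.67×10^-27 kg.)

f = 1.42×10^21 Hz

E_1 = h²/(8m_pL²) = 1.180×10^-13 J and ΔE = (3² − 1²)E_1 = 9.440×10^-13 J.
f = ΔE/h = 9.440×10^-13/6.63×10^-34 = 1.42×10^21 Hz.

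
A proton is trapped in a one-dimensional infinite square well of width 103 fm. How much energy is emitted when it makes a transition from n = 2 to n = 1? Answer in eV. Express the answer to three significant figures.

|ΔE| = 5.79×10^4 eV

E_1 = h²/(8m_pL²) = 3.092×10^-15 J.
|ΔE| = |2² − 1²|·E_1 = 3·3.092×10^-15 J = 9.276×10^-15 J = 5.79×10^4 eV.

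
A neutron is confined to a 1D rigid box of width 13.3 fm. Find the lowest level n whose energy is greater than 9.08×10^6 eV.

n = 3

E_1 = h²/(8m_nL²) = 1.852×10^-13 J = 1.156×10^6 eV.
Need n² > 9.08×10^6/1.156×10^6 = 7.855, i.e. n > 2.803.
The smallest integer satisfying this is n = 3.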